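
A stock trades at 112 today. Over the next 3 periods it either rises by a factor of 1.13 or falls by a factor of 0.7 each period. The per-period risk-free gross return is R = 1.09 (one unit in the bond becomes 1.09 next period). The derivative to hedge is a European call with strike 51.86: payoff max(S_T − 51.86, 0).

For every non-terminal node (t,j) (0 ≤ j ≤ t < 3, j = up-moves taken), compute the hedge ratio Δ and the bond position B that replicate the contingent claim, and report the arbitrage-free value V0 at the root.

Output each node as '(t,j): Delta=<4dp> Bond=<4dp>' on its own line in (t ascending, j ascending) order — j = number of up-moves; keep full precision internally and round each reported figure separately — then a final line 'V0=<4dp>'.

(0,0): Delta=0.9980 Bond=-39.8094
(1,0): Delta=0.9660 Bond=-40.8834
(1,1): Delta=1.0000 Bond=-43.6495
(2,0): Delta=0.4303 Bond=-15.1655
(2,1): Delta=1.0000 Bond=-47.5780
(2,2): Delta=1.0000 Bond=-47.5780
V0=71.9629

The replicating-portfolio and risk-neutral prices coincide; use p* = (1.09−0.7)/(1.13−0.7) = 0.9070 for the latter.
Terminal values V(3,·): V(3,0)=0.0000, V(3,1)=10.1544, V(3,2)=48.2490, V(3,3)=109.7445
Node (2,0) S=54.8800: V=(p*·10.1544+(1−p*)·0.0000)/1.09=8.4494; Δ=(10.1544−0.0000)/(62.0144−38.4160)=0.4303; B=V−Δ·S=-15.1655
Node (2,1) S=88.5920: V=(p*·48.2490+(1−p*)·10.1544)/1.09=41.0140; Δ=(48.2490−10.1544)/(100.1090−62.0144)=1.0000; B=V−Δ·S=-47.5780
Node (2,2) S=143.0128: V=(p*·109.7445+(1−p*)·48.2490)/1.09=95.4348; Δ=(109.7445−48.2490)/(161.6045−100.1090)=1.0000; B=V−Δ·S=-47.5780
Node (1,0) S=78.4000: V=(p*·41.0140+(1−p*)·8.4494)/1.09=34.8484; Δ=(41.0140−8.4494)/(88.5920−54.8800)=0.9660; B=V−Δ·S=-40.8834
Node (1,1) S=126.5600: V=(p*·95.4348+(1−p*)·41.0140)/1.09=82.9105; Δ=(95.4348−41.0140)/(143.0128−88.5920)=1.0000; B=V−Δ·S=-43.6495
Node (0,0) S=112.0000: V=(p*·82.9105+(1−p*)·34.8484)/1.09=71.9629; Δ=(82.9105−34.8484)/(126.5600−78.4000)=0.9980; B=V−Δ·S=-39.8094
Each (Δ,B) replicates both successor values, so the strategy is self-financing and V0 is arbitrage-free.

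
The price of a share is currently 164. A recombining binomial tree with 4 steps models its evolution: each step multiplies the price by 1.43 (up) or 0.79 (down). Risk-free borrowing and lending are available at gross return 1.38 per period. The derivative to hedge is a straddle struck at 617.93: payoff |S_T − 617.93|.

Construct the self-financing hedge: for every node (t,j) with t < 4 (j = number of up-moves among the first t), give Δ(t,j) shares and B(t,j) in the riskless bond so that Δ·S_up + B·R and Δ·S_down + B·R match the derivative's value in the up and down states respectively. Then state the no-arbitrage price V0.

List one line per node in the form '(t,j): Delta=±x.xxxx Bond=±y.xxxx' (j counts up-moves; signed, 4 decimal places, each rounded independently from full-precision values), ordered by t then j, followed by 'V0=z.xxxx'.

No-arbitrage ⇒ martingale measure with p* = (R−d)/(u−d) = 0.9219.
At expiry t=4: V(4,0)=554.0519, V(4,1)=502.3025, V(4,2)=408.6296, V(4,3)=239.0697, V(4,4)=67.8550
(3,0): S=80.8584. Δ = (V_up−V_dn)/(S_up−S_dn) = (502.3025−554.0519)/(115.6275−63.8781) = -1.0000. V = [p*·502.3025 + (1−p*)·554.0519]/1.38 = 366.9170. B = V − Δ·S = 447.7754.
(3,1): S=146.3639. Δ = (V_up−V_dn)/(S_up−S_dn) = (408.6296−502.3025)/(209.3004−115.6275) = -1.0000. V = [p*·408.6296 + (1−p*)·502.3025]/1.38 = 301.4114. B = V − Δ·S = 447.7754.
(3,2): S=264.9372. Δ = (V_up−V_dn)/(S_up−S_dn) = (239.0697−408.6296)/(378.8603−209.3004) = -1.0000. V = [p*·239.0697 + (1−p*)·408.6296]/1.38 = 182.8381. B = V − Δ·S = 447.7754.
(3,3): S=479.5699. Δ = (V_up−V_dn)/(S_up−S_dn) = (67.8550−239.0697)/(685.7850−378.8603) = -0.5578. V = [p*·67.8550 + (1−p*)·239.0697]/1.38 = 58.8632. B = V − Δ·S = 326.3862.
(2,0): S=102.3524. Δ = (V_up−V_dn)/(S_up−S_dn) = (301.4114−366.9170)/(146.3639−80.8584) = -1.0000. V = [p*·301.4114 + (1−p*)·366.9170]/1.38 = 222.1225. B = V − Δ·S = 324.4749.
(2,1): S=185.2708. Δ = (V_up−V_dn)/(S_up−S_dn) = (182.8381−301.4114)/(264.9372−146.3639) = -1.0000. V = [p*·182.8381 + (1−p*)·301.4114]/1.38 = 139.2041. B = V − Δ·S = 324.4749.
(2,2): S=335.3636. Δ = (V_up−V_dn)/(S_up−S_dn) = (58.8632−182.8381)/(479.5699−264.9372) = -0.5776. V = [p*·58.8632 + (1−p*)·182.8381]/1.38 = 49.6730. B = V − Δ·S = 243.3838.
(1,0): S=129.5600. Δ = (V_up−V_dn)/(S_up−S_dn) = (139.2041−222.1225)/(185.2708−102.3524) = -1.0000. V = [p*·139.2041 + (1−p*)·222.1225]/1.38 = 105.5667. B = V − Δ·S = 235.1267.
(1,1): S=234.5200. Δ = (V_up−V_dn)/(S_up−S_dn) = (49.6730−139.2041)/(335.3636−185.2708) = -0.5965. V = [p*·49.6730 + (1−p*)·139.2041]/1.38 = 41.0635. B = V − Δ·S = 180.9559.
(0,0): S=164.0000. Δ = (V_up−V_dn)/(S_up−S_dn) = (41.0635−105.5667)/(234.5200−129.5600) = -0.6146. V = [p*·41.0635 + (1−p*)·105.5667]/1.38 = 33.4078. B = V − Δ·S = 134.1942.
Check: Δ(0,0)·S0 + B(0,0) = 33.4078 = V0.

(0,0): Delta=-0.6146 Bond=134.1942
(1,0): Delta=-1.0000 Bond=235.1267
(1,1): Delta=-0.5965 Bond=180.9559
(2,0): Delta=-1.0000 Bond=324.4749
(2,1): Delta=-1.0000 Bond=324.4749
(2,2): Delta=-0.5776 Bond=243.3838
(3,0): Delta=-1.0000 Bond=447.7754
(3,1): Delta=-1.0000 Bond=447.7754
(3,2): Delta=-1.0000 Bond=447.7754
(3,3): Delta=-0.5578 Bond=326.3862
V0=33.4078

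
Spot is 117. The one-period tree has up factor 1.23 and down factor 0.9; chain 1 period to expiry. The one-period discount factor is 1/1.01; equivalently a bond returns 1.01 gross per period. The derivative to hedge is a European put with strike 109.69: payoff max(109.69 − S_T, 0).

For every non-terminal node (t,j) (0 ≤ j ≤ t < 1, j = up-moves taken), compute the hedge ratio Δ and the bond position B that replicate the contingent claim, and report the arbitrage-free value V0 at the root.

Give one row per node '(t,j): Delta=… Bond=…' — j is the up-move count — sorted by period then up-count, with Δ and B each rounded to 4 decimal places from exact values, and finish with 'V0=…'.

(0,0): Delta=-0.1137 Bond=16.2007
V0=2.8977

No-arbitrage ⇒ martingale measure with p* = (R−d)/(u−d) = 0.3333.
Payoff layer (t=1): V(1,0)=4.3900, V(1,1)=0.0000
Node (0,0) S=117.0000: V=(p*·0.0000+(1−p*)·4.3900)/1.01=2.8977; Δ=(0.0000−4.3900)/(143.9100−105.3000)=-0.1137; B=V−Δ·S=16.2007
Root portfolio cost Δ·117+B reproduces V0=2.8977.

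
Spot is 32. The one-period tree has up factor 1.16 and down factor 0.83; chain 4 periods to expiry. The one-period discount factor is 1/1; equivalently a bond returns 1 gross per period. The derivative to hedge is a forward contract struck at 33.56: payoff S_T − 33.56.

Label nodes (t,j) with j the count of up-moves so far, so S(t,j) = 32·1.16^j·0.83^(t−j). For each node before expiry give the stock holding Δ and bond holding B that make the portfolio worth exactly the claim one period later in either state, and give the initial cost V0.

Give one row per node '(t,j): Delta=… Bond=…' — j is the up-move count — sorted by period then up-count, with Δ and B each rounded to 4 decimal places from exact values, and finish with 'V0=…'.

Since d<R<u, set p* = (R−d)/(u−d) = 0.5152; price each node as the discounted p*-expectation of its children.
Payoff layer (t=4): V(4,0)=-18.3733, V(4,1)=-12.3353, V(4,2)=-3.8965, V(4,3)=7.8974, V(4,4)=24.3805
(3,0): S=18.2972. Δ = (V_up−V_dn)/(S_up−S_dn) = (-12.3353−-18.3733)/(21.2247−15.1867) = 1.0000. V = [p*·-12.3353 + (1−p*)·-18.3733]/1 = -15.2628. B = V − Δ·S = -33.5600.
(3,1): S=25.5720. Δ = (V_up−V_dn)/(S_up−S_dn) = (-3.8965−-12.3353)/(29.6635−21.2247) = 1.0000. V = [p*·-3.8965 + (1−p*)·-12.3353]/1 = -7.9880. B = V − Δ·S = -33.5600.
(3,2): S=35.7391. Δ = (V_up−V_dn)/(S_up−S_dn) = (7.8974−-3.8965)/(41.4574−29.6635) = 1.0000. V = [p*·7.8974 + (1−p*)·-3.8965]/1 = 2.1791. B = V − Δ·S = -33.5600.
(3,3): S=49.9487. Δ = (V_up−V_dn)/(S_up−S_dn) = (24.3805−7.8974)/(57.9405−41.4574) = 1.0000. V = [p*·24.3805 + (1−p*)·7.8974]/1 = 16.3887. B = V − Δ·S = -33.5600.
(2,0): S=22.0448. Δ = (V_up−V_dn)/(S_up−S_dn) = (-7.9880−-15.2628)/(25.5720−18.2972) = 1.0000. V = [p*·-7.9880 + (1−p*)·-15.2628]/1 = -11.5152. B = V − Δ·S = -33.5600.
(2,1): S=30.8096. Δ = (V_up−V_dn)/(S_up−S_dn) = (2.1791−-7.9880)/(35.7391−25.5720) = 1.0000. V = [p*·2.1791 + (1−p*)·-7.9880]/1 = -2.7504. B = V − Δ·S = -33.5600.
(2,2): S=43.0592. Δ = (V_up−V_dn)/(S_up−S_dn) = (16.3887−2.1791)/(49.9487−35.7391) = 1.0000. V = [p*·16.3887 + (1−p*)·2.1791]/1 = 9.4992. B = V − Δ·S = -33.5600.
(1,0): S=26.5600. Δ = (V_up−V_dn)/(S_up−S_dn) = (-2.7504−-11.5152)/(30.8096−22.0448) = 1.0000. V = [p*·-2.7504 + (1−p*)·-11.5152]/1 = -7.0000. B = V − Δ·S = -33.5600.
(1,1): S=37.1200. Δ = (V_up−V_dn)/(S_up−S_dn) = (9.4992−-2.7504)/(43.0592−30.8096) = 1.0000. V = [p*·9.4992 + (1−p*)·-2.7504]/1 = 3.5600. B = V − Δ·S = -33.5600.
(0,0): S=32.0000. Δ = (V_up−V_dn)/(S_up−S_dn) = (3.5600−-7.0000)/(37.1200−26.5600) = 1.0000. V = [p*·3.5600 + (1−p*)·-7.0000]/1 = -1.5600. B = V − Δ·S = -33.5600.
Root portfolio cost Δ·32+B reproduces V0=-1.5600.

(0,0): Delta=1.0000 Bond=-33.5600
(1,0): Delta=1.0000 Bond=-33.5600
(1,1): Delta=1.0000 Bond=-33.5600
(2,0): Delta=1.0000 Bond=-33.5600
(2,1): Delta=1.0000 Bond=-33.5600
(2,2): Delta=1.0000 Bond=-33.5600
(3,0): Delta=1.0000 Bond=-33.5600
(3,1): Delta=1.0000 Bond=-33.5600
(3,2): Delta=1.0000 Bond=-33.5600
(3,3): Delta=1.0000 Bond=-33.5600
V0=-1.5600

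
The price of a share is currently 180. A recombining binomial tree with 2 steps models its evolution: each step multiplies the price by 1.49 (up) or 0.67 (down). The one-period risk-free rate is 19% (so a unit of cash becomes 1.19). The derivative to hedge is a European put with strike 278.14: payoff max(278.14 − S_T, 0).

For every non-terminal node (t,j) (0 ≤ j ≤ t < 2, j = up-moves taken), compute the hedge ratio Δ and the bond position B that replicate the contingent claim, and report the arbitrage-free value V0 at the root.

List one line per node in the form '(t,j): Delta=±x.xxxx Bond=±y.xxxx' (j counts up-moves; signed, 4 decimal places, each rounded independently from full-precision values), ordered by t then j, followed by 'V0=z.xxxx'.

(0,0): Delta=-0.5614 Bond=151.9645
(1,0): Delta=-1.0000 Bond=233.7311
(1,1): Delta=-0.4476 Bond=150.3223
V0=50.9098

Under the risk-neutral measure, an up-move has probability p* = (R−d)/(u−d) = 0.6341 and values discount at R = 1.19.
At expiry t=2: V(2,0)=197.3380, V(2,1)=98.4460, V(2,2)=0.0000
  t=1,j=0: stock 120.6000 → up 179.6940 (V=98.4460), down 80.8020 (V=197.3380). Price 113.1311; hedge Δ=-1.0000, bond B=233.7311.
  t=1,j=1: stock 268.2000 → up 399.6180 (V=0.0000), down 179.6940 (V=98.4460). Price 30.2662; hedge Δ=-0.4476, bond B=150.3223.
  t=0,j=0: stock 180.0000 → up 268.2000 (V=30.2662), down 120.6000 (V=113.1311). Price 50.9098; hedge Δ=-0.5614, bond B=151.9645.
Check: Δ(0,0)·S0 + B(0,0) = 50.9098 = V0.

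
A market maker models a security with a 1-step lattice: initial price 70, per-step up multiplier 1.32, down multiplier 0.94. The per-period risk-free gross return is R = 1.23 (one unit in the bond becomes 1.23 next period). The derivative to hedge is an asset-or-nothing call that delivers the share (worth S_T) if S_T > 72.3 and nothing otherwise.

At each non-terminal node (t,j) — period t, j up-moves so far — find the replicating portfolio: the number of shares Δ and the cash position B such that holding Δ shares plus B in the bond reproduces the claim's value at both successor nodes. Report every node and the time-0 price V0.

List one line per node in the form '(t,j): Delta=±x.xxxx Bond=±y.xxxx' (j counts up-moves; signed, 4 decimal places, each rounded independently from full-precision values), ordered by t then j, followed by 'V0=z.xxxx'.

Since d<R<u, set p* = (R−d)/(u−d) = 0.7632; price each node as the discounted p*-expectation of its children.
At expiry t=1: V(1,0)=0.0000, V(1,1)=92.4000
  t=0,j=0: stock 70.0000 → up 92.4000 (V=92.4000), down 65.8000 (V=0.0000). Price 57.3299; hedge Δ=3.4737, bond B=-185.8280.
Self-financing check: at every node Δ·S+B equals the discounted successor values.

(0,0): Delta=3.4737 Bond=-185.8280
V0=57.3299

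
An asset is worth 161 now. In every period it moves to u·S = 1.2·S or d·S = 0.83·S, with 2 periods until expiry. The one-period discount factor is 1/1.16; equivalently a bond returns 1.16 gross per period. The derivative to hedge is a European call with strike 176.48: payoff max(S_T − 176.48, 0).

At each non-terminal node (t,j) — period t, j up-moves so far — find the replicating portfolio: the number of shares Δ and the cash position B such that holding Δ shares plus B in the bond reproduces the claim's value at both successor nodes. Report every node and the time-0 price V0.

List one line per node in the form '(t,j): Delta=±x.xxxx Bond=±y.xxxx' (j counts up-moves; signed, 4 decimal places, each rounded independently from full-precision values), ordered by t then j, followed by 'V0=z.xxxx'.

Risk-neutral probability p* = (R−d)/(u−d) = (1.16−0.83)/(1.2−0.83) = 0.8919.
Terminal payoffs: V(2,0)=0.0000, V(2,1)=0.0000, V(2,2)=55.3600
  t=1,j=0: stock 133.6300 → up 160.3560 (V=0.0000), down 110.9129 (V=0.0000). Price 0.0000; hedge Δ=0.0000, bond B=0.0000.
  t=1,j=1: stock 193.2000 → up 231.8400 (V=55.3600), down 160.3560 (V=0.0000). Price 42.5648; hedge Δ=0.7744, bond B=-107.0568.
  t=0,j=0: stock 161.0000 → up 193.2000 (V=42.5648), down 133.6300 (V=0.0000). Price 32.7269; hedge Δ=0.7145, bond B=-82.3130.
Check: Δ(0,0)·S0 + B(0,0) = 32.7269 = V0.

(0,0): Delta=0.7145 Bond=-82.3130
(1,0): Delta=0.0000 Bond=0.0000
(1,1): Delta=0.7744 Bond=-107.0568
V0=32.7269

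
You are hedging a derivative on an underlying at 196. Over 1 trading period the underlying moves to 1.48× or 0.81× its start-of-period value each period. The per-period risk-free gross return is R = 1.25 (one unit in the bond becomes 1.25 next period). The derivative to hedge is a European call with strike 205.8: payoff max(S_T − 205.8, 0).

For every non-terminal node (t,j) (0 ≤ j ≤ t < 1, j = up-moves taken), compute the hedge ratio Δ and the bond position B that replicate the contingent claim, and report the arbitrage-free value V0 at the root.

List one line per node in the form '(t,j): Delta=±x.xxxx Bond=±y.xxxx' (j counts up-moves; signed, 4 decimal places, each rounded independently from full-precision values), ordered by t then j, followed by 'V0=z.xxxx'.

Risk-neutral probability p* = (R−d)/(u−d) = (1.25−0.81)/(1.48−0.81) = 0.6567.
Terminal payoffs: V(1,0)=0.0000, V(1,1)=84.2800
Node (0,0) S=196.0000: V=(p*·84.2800+(1−p*)·0.0000)/1.25=44.2784; Δ=(84.2800−0.0000)/(290.0800−158.7600)=0.6418; B=V−Δ·S=-81.5126
The time-0 hedge costs 44.2784, which is the no-arbitrage price.

(0,0): Delta=0.6418 Bond=-81.5126
V0=44.2784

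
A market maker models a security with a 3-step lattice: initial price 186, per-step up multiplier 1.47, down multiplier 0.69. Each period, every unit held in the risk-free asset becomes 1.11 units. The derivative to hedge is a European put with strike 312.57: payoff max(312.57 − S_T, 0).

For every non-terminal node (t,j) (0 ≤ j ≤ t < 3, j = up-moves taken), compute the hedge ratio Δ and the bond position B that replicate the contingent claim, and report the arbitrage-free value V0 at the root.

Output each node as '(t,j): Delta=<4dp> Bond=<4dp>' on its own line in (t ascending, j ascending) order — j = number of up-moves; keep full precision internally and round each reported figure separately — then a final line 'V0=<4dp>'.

The replicating-portfolio and risk-neutral prices coincide; use p* = (1.11−0.69)/(1.47−0.69) = 0.5385 for the latter.
Terminal values V(3,·): V(3,0)=251.4673, V(3,1)=182.3947, V(3,2)=35.2401, V(3,3)=0.0000
  t=2,j=0: stock 88.5546 → up 130.1753 (V=182.3947), down 61.1027 (V=251.4673). Price 193.0400; hedge Δ=-1.0000, bond B=281.5946.
  t=2,j=1: stock 188.6598 → up 277.3299 (V=35.2401), down 130.1753 (V=182.3947). Price 92.9348; hedge Δ=-1.0000, bond B=281.5946.
  t=2,j=2: stock 401.9274 → up 590.8333 (V=0.0000), down 277.3299 (V=35.2401). Price 14.6528; hedge Δ=-0.1124, bond B=59.8325.
  t=1,j=0: stock 128.3400 → up 188.6598 (V=92.9348), down 88.5546 (V=193.0400). Price 125.3488; hedge Δ=-1.0000, bond B=253.6888.
  t=1,j=1: stock 273.4200 → up 401.9274 (V=14.6528), down 188.6598 (V=92.9348). Price 45.7504; hedge Δ=-0.3671, bond B=146.1119.
  t=0,j=0: stock 186.0000 → up 273.4200 (V=45.7504), down 128.3400 (V=125.3488). Price 74.3136; hedge Δ=-0.5487, bond B=176.3629.
The time-0 hedge costs 74.3136, which is the no-arbitrage price.

(0,0): Delta=-0.5487 Bond=176.3629
(1,0): Delta=-1.0000 Bond=253.6888
(1,1): Delta=-0.3671 Bond=146.1119
(2,0): Delta=-1.0000 Bond=281.5946
(2,1): Delta=-1.0000 Bond=281.5946
(2,2): Delta=-0.1124 Bond=59.8325
V0=74.3136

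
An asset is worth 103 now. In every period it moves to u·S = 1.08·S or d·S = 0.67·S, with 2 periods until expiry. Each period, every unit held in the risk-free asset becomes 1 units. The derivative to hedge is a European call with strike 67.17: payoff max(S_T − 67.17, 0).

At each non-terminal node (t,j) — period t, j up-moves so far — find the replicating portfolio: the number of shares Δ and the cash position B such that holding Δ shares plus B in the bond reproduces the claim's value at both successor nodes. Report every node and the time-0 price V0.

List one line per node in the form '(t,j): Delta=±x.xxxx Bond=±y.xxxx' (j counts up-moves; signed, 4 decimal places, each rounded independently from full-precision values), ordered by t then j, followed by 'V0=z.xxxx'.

(0,0): Delta=0.9033 Bond=-56.4107
(1,0): Delta=0.2602 Bond=-12.0286
(1,1): Delta=1.0000 Bond=-67.1700
V0=36.6270

No-arbitrage ⇒ martingale measure with p* = (R−d)/(u−d) = 0.8049.
Terminal values V(2,·): V(2,0)=0.0000, V(2,1)=7.3608, V(2,2)=52.9692
  t=1,j=0: stock 69.0100 → up 74.5308 (V=7.3608), down 46.2367 (V=0.0000). Price 5.9245; hedge Δ=0.2602, bond B=-12.0286.
  t=1,j=1: stock 111.2400 → up 120.1392 (V=52.9692), down 74.5308 (V=7.3608). Price 44.0700; hedge Δ=1.0000, bond B=-67.1700.
  t=0,j=0: stock 103.0000 → up 111.2400 (V=44.0700), down 69.0100 (V=5.9245). Price 36.6270; hedge Δ=0.9033, bond B=-56.4107.
Self-financing check: at every node Δ·S+B equals the discounted successor values.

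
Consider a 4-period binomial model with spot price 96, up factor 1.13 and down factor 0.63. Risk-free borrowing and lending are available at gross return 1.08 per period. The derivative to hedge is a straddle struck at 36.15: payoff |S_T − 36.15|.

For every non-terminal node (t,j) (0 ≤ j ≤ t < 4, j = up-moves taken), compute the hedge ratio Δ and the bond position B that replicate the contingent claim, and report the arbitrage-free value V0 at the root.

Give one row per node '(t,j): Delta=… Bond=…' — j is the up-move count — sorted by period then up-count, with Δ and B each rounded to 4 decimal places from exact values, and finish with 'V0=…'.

Since d<R<u, set p* = (R−d)/(u−d) = 0.9000; price each node as the discounted p*-expectation of its children.
Payoff layer (t=4): V(4,0)=21.0272, V(4,1)=9.0249, V(4,2)=12.5030, V(4,3)=51.1164, V(4,4)=120.3755
  t=3,j=0: stock 24.0045 → up 27.1251 (V=9.0249), down 15.1228 (V=21.0272). Price 9.4677; hedge Δ=-1.0000, bond B=33.4722.
  t=3,j=1: stock 43.0557 → up 48.6530 (V=12.5030), down 27.1251 (V=9.0249). Price 11.2548; hedge Δ=0.1616, bond B=4.2987.
  t=3,j=2: stock 77.2269 → up 87.2664 (V=51.1164), down 48.6530 (V=12.5030). Price 43.7547; hedge Δ=1.0000, bond B=-33.4722.
  t=3,j=3: stock 138.5181 → up 156.5255 (V=120.3755), down 87.2664 (V=51.1164). Price 105.0459; hedge Δ=1.0000, bond B=-33.4722.
  t=2,j=0: stock 38.1024 → up 43.0557 (V=11.2548), down 24.0045 (V=9.4677). Price 10.2556; hedge Δ=0.0938, bond B=6.6815.
  t=2,j=1: stock 68.3424 → up 77.2269 (V=43.7547), down 43.0557 (V=11.2548). Price 37.5043; hedge Δ=0.9511, bond B=-27.4955.
  t=2,j=2: stock 122.5824 → up 138.5181 (V=105.0459), down 77.2269 (V=43.7547). Price 91.5896; hedge Δ=1.0000, bond B=-30.9928.
  t=1,j=0: stock 60.4800 → up 68.3424 (V=37.5043), down 38.1024 (V=10.2556). Price 32.2032; hedge Δ=0.9011, bond B=-22.2943.
  t=1,j=1: stock 108.4800 → up 122.5824 (V=91.5896), down 68.3424 (V=37.5043). Price 79.7973; hedge Δ=0.9971, bond B=-28.3732.
  t=0,j=0: stock 96.0000 → up 108.4800 (V=79.7973), down 60.4800 (V=32.2032). Price 69.4795; hedge Δ=0.9915, bond B=-25.7086.
The time-0 hedge costs 69.4795, which is the no-arbitrage price.

(0,0): Delta=0.9915 Bond=-25.7086
(1,0): Delta=0.9011 Bond=-22.2943
(1,1): Delta=0.9971 Bond=-28.3732
(2,0): Delta=0.0938 Bond=6.6815
(2,1): Delta=0.9511 Bond=-27.4955
(2,2): Delta=1.0000 Bond=-30.9928
(3,0): Delta=-1.0000 Bond=33.4722
(3,1): Delta=0.1616 Bond=4.2987
(3,2): Delta=1.0000 Bond=-33.4722
(3,3): Delta=1.0000 Bond=-33.4722
V0=69.4795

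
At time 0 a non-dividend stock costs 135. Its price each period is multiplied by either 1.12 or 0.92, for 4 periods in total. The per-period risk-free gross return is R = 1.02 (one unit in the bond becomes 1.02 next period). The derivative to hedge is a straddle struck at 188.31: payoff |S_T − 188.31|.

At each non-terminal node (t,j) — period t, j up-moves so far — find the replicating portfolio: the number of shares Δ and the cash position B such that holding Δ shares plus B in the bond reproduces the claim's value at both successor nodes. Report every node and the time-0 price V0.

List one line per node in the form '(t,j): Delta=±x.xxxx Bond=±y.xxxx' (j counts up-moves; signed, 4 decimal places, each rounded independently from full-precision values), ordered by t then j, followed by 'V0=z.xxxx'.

The replicating-portfolio and risk-neutral prices coincide; use p* = (1.02−0.92)/(1.12−0.92) = 0.5000 for the latter.
Terminal payoffs: V(4,0)=91.5970, V(4,1)=70.5724, V(4,2)=44.9772, V(4,3)=13.8179, V(4,4)=24.1151
Node (3,0) S=105.1229: V=(p*·70.5724+(1−p*)·91.5970)/1.02=79.4948; Δ=(70.5724−91.5970)/(117.7376−96.7130)=-1.0000; B=V−Δ·S=184.6176
Node (3,1) S=127.9757: V=(p*·44.9772+(1−p*)·70.5724)/1.02=56.6420; Δ=(44.9772−70.5724)/(143.3328−117.7376)=-1.0000; B=V−Δ·S=184.6176
Node (3,2) S=155.7965: V=(p*·13.8179+(1−p*)·44.9772)/1.02=28.8212; Δ=(13.8179−44.9772)/(174.4921−143.3328)=-1.0000; B=V−Δ·S=184.6176
Node (3,3) S=189.6653: V=(p*·24.1151+(1−p*)·13.8179)/1.02=18.5946; Δ=(24.1151−13.8179)/(212.4251−174.4921)=0.2715; B=V−Δ·S=-32.8912
Node (2,0) S=114.2640: V=(p*·56.6420+(1−p*)·79.4948)/1.02=66.7337; Δ=(56.6420−79.4948)/(127.9757−105.1229)=-1.0000; B=V−Δ·S=180.9977
Node (2,1) S=139.1040: V=(p*·28.8212+(1−p*)·56.6420)/1.02=41.8937; Δ=(28.8212−56.6420)/(155.7965−127.9757)=-1.0000; B=V−Δ·S=180.9977
Node (2,2) S=169.3440: V=(p*·18.5946+(1−p*)·28.8212)/1.02=23.2430; Δ=(18.5946−28.8212)/(189.6653−155.7965)=-0.3019; B=V−Δ·S=74.3757
Node (1,0) S=124.2000: V=(p*·41.8937+(1−p*)·66.7337)/1.02=53.2487; Δ=(41.8937−66.7337)/(139.1040−114.2640)=-1.0000; B=V−Δ·S=177.4487
Node (1,1) S=151.2000: V=(p*·23.2430+(1−p*)·41.8937)/1.02=31.9298; Δ=(23.2430−41.8937)/(169.3440−139.1040)=-0.6168; B=V−Δ·S=125.1830
Node (0,0) S=135.0000: V=(p*·31.9298+(1−p*)·53.2487)/1.02=41.7542; Δ=(31.9298−53.2487)/(151.2000−124.2000)=-0.7896; B=V−Δ·S=148.3489
Root portfolio cost Δ·135+B reproduces V0=41.7542.

(0,0): Delta=-0.7896 Bond=148.3489
(1,0): Delta=-1.0000 Bond=177.4487
(1,1): Delta=-0.6168 Bond=125.1830
(2,0): Delta=-1.0000 Bond=180.9977
(2,1): Delta=-1.0000 Bond=180.9977
(2,2): Delta=-0.3019 Bond=74.3757
(3,0): Delta=-1.0000 Bond=184.6176
(3,1): Delta=-1.0000 Bond=184.6176
(3,2): Delta=-1.0000 Bond=184.6176
(3,3): Delta=0.2715 Bond=-32.8912
V0=41.7542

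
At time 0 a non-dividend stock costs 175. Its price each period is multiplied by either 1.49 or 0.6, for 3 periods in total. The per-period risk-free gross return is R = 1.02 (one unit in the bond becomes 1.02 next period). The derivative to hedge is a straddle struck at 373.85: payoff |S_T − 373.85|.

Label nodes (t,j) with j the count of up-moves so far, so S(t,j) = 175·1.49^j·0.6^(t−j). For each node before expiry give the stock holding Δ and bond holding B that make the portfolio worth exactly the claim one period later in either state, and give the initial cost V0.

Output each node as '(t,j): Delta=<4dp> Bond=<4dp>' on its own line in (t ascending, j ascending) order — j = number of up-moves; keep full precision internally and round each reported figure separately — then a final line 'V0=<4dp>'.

No-arbitrage ⇒ martingale measure with p* = (R−d)/(u−d) = 0.4719.
Terminal values V(3,·): V(3,0)=336.0500, V(3,1)=279.9800, V(3,2)=140.7395, V(3,3)=205.0411
(2,0): S=63.0000. Δ = (V_up−V_dn)/(S_up−S_dn) = (279.9800−336.0500)/(93.8700−37.8000) = -1.0000. V = [p*·279.9800 + (1−p*)·336.0500]/1.02 = 303.5196. B = V − Δ·S = 366.5196.
(2,1): S=156.4500. Δ = (V_up−V_dn)/(S_up−S_dn) = (140.7395−279.9800)/(233.1105−93.8700) = -1.0000. V = [p*·140.7395 + (1−p*)·279.9800]/1.02 = 210.0696. B = V − Δ·S = 366.5196.
(2,2): S=388.5175. Δ = (V_up−V_dn)/(S_up−S_dn) = (205.0411−140.7395)/(578.8911−233.1105) = 0.1860. V = [p*·205.0411 + (1−p*)·140.7395]/1.02 = 167.7295. B = V − Δ·S = 95.4805.
(1,0): S=105.0000. Δ = (V_up−V_dn)/(S_up−S_dn) = (210.0696−303.5196)/(156.4500−63.0000) = -1.0000. V = [p*·210.0696 + (1−p*)·303.5196]/1.02 = 254.3329. B = V − Δ·S = 359.3329.
(1,1): S=260.7500. Δ = (V_up−V_dn)/(S_up−S_dn) = (167.7295−210.0696)/(388.5175−156.4500) = -0.1824. V = [p*·167.7295 + (1−p*)·210.0696]/1.02 = 186.3616. B = V − Δ·S = 233.9348.
(0,0): S=175.0000. Δ = (V_up−V_dn)/(S_up−S_dn) = (186.3616−254.3329)/(260.7500−105.0000) = -0.4364. V = [p*·186.3616 + (1−p*)·254.3329]/1.02 = 217.8986. B = V − Δ·S = 294.2709.
Each (Δ,B) replicates both successor values, so the strategy is self-financing and V0 is arbitrage-free.

(0,0): Delta=-0.4364 Bond=294.2709
(1,0): Delta=-1.0000 Bond=359.3329
(1,1): Delta=-0.1824 Bond=233.9348
(2,0): Delta=-1.0000 Bond=366.5196
(2,1): Delta=-1.0000 Bond=366.5196
(2,2): Delta=0.1860 Bond=95.4805
V0=217.8986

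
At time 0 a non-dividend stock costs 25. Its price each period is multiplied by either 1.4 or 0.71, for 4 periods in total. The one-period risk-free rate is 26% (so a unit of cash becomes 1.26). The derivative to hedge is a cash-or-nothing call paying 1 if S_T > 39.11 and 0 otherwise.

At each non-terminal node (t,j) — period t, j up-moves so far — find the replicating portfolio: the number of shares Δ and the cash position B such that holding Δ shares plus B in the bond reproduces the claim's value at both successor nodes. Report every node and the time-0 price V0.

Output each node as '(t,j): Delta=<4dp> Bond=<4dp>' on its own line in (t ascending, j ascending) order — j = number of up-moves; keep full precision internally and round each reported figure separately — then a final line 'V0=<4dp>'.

(0,0): Delta=0.0112 Bond=0.0430
(1,0): Delta=0.0327 Bond=-0.3268
(1,1): Delta=0.0084 Bond=0.1512
(2,0): Delta=0.0000 Bond=0.0000
(2,1): Delta=0.0369 Bond=-0.5166
(2,2): Delta=0.0048 Bond=0.3706
(3,0): Delta=0.0000 Bond=0.0000
(3,1): Delta=0.0000 Bond=0.0000
(3,2): Delta=0.0417 Bond=-0.8167
(3,3): Delta=0.0000 Bond=0.7937
V0=0.3232

Under the risk-neutral measure, an up-move has probability p* = (R−d)/(u−d) = 0.7971 and values discount at R = 1.26.
Terminal values V(4,·): V(4,0)=0.0000, V(4,1)=0.0000, V(4,2)=0.0000, V(4,3)=1.0000, V(4,4)=1.0000
  t=3,j=0: stock 8.9478 → up 12.5269 (V=0.0000), down 6.3529 (V=0.0000). Price 0.0000; hedge Δ=0.0000, bond B=0.0000.
  t=3,j=1: stock 17.6435 → up 24.7009 (V=0.0000), down 12.5269 (V=0.0000). Price 0.0000; hedge Δ=0.0000, bond B=0.0000.
  t=3,j=2: stock 34.7900 → up 48.7060 (V=1.0000), down 24.7009 (V=0.0000). Price 0.6326; hedge Δ=0.0417, bond B=-0.8167.
  t=3,j=3: stock 68.6000 → up 96.0400 (V=1.0000), down 48.7060 (V=1.0000). Price 0.7937; hedge Δ=0.0000, bond B=0.7937.
  t=2,j=0: stock 12.6025 → up 17.6435 (V=0.0000), down 8.9478 (V=0.0000). Price 0.0000; hedge Δ=0.0000, bond B=0.0000.
  t=2,j=1: stock 24.8500 → up 34.7900 (V=0.6326), down 17.6435 (V=0.0000). Price 0.4002; hedge Δ=0.0369, bond B=-0.5166.
  t=2,j=2: stock 49.0000 → up 68.6000 (V=0.7937), down 34.7900 (V=0.6326). Price 0.6040; hedge Δ=0.0048, bond B=0.3706.
  t=1,j=0: stock 17.7500 → up 24.8500 (V=0.4002), down 12.6025 (V=0.0000). Price 0.2532; hedge Δ=0.0327, bond B=-0.3268.
  t=1,j=1: stock 35.0000 → up 49.0000 (V=0.6040), down 24.8500 (V=0.4002). Price 0.4465; hedge Δ=0.0084, bond B=0.1512.
  t=0,j=0: stock 25.0000 → up 35.0000 (V=0.4465), down 17.7500 (V=0.2532). Price 0.3232; hedge Δ=0.0112, bond B=0.0430.
The time-0 hedge costs 0.3232, which is the no-arbitrage price.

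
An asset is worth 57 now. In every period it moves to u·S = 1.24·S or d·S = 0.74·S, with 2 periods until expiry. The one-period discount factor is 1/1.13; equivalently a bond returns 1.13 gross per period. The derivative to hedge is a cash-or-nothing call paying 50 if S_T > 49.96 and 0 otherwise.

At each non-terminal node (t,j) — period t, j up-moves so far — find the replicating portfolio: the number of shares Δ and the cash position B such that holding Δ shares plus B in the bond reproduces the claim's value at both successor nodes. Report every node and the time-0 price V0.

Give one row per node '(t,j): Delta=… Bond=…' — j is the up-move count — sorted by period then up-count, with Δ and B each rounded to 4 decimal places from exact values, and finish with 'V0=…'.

Risk-neutral probability p* = (R−d)/(u−d) = (1.13−0.74)/(1.24−0.74) = 0.7800.
Terminal values V(2,·): V(2,0)=0.0000, V(2,1)=50.0000, V(2,2)=50.0000
  t=1,j=0: stock 42.1800 → up 52.3032 (V=50.0000), down 31.2132 (V=0.0000). Price 34.5133; hedge Δ=2.3708, bond B=-65.4867.
  t=1,j=1: stock 70.6800 → up 87.6432 (V=50.0000), down 52.3032 (V=50.0000). Price 44.2478; hedge Δ=0.0000, bond B=44.2478.
  t=0,j=0: stock 57.0000 → up 70.6800 (V=44.2478), down 42.1800 (V=34.5133). Price 37.2621; hedge Δ=0.3416, bond B=17.7931.
Self-financing check: at every node Δ·S+B equals the discounted successor values.

(0,0): Delta=0.3416 Bond=17.7931
(1,0): Delta=2.3708 Bond=-65.4867
(1,1): Delta=0.0000 Bond=44.2478
V0=37.2621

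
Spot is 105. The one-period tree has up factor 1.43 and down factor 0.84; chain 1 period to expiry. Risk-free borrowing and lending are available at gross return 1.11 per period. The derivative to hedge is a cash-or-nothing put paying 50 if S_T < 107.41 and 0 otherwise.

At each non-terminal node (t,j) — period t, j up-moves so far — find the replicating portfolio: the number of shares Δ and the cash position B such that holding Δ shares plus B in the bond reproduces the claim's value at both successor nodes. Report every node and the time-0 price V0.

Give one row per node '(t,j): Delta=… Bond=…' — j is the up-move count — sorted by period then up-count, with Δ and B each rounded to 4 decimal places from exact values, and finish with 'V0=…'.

(0,0): Delta=-0.8071 Bond=109.1770
V0=24.4312

Risk-neutral probability p* = (R−d)/(u−d) = (1.11−0.84)/(1.43−0.84) = 0.4576.
Payoff layer (t=1): V(1,0)=50.0000, V(1,1)=0.0000
  t=0,j=0: stock 105.0000 → up 150.1500 (V=0.0000), down 88.2000 (V=50.0000). Price 24.4312; hedge Δ=-0.8071, bond B=109.1770.
Root portfolio cost Δ·105+B reproduces V0=24.4312.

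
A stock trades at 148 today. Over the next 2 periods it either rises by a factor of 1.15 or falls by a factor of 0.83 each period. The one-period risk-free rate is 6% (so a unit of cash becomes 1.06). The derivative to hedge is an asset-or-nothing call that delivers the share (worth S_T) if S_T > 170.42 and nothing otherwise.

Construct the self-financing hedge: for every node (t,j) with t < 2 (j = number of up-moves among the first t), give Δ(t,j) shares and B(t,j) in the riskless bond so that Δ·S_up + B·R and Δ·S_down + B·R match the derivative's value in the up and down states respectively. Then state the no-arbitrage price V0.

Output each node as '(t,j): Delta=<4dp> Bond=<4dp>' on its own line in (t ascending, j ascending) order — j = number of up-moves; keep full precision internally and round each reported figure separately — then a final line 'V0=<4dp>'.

No-arbitrage ⇒ martingale measure with p* = (R−d)/(u−d) = 0.7188.
At expiry t=2: V(2,0)=0.0000, V(2,1)=0.0000, V(2,2)=195.7300
  t=1,j=0: stock 122.8400 → up 141.2660 (V=0.0000), down 101.9572 (V=0.0000). Price 0.0000; hedge Δ=0.0000, bond B=0.0000.
  t=1,j=1: stock 170.2000 → up 195.7300 (V=195.7300), down 141.2660 (V=0.0000). Price 132.7179; hedge Δ=3.5938, bond B=-478.9384.
  t=0,j=0: stock 148.0000 → up 170.2000 (V=132.7179), down 122.8400 (V=0.0000). Price 89.9915; hedge Δ=2.8023, bond B=-324.7519.
Check: Δ(0,0)·S0 + B(0,0) = 89.9915 = V0.

(0,0): Delta=2.8023 Bond=-324.7519
(1,0): Delta=0.0000 Bond=0.0000
(1,1): Delta=3.5938 Bond=-478.9384
V0=89.9915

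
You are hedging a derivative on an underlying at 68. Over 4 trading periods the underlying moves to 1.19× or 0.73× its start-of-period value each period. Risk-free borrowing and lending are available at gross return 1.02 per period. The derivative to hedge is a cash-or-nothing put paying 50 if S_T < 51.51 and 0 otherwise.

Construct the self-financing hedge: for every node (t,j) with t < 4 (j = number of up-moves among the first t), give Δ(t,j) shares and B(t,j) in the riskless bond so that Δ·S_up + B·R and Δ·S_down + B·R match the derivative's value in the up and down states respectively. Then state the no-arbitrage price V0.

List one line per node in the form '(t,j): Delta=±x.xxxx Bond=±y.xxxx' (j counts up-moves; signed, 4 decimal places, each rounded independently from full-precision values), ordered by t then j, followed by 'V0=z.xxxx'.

(0,0): Delta=-0.6637 Bond=66.9199
(1,0): Delta=-0.8365 Bond=76.8338
(1,1): Delta=-0.6016 Bond=63.2313
(2,0): Delta=0.0000 Bond=48.0584
(2,1): Delta=-1.1373 Bond=96.1396
(2,2): Delta=-0.4090 Bond=45.9462
(3,0): Delta=0.0000 Bond=49.0196
(3,1): Delta=0.0000 Bond=49.0196
(3,2): Delta=-1.5463 Bond=126.8116
(3,3): Delta=0.0000 Bond=0.0000
V0=21.7859

The replicating-portfolio and risk-neutral prices coincide; use p* = (1.02−0.73)/(1.19−0.73) = 0.6304 for the latter.
Terminal values V(4,·): V(4,0)=50.0000, V(4,1)=50.0000, V(4,2)=50.0000, V(4,3)=0.0000, V(4,4)=0.0000
Node (3,0) S=26.4532: V=(p*·50.0000+(1−p*)·50.0000)/1.02=49.0196; Δ=(50.0000−50.0000)/(31.4793−19.3108)=0.0000; B=V−Δ·S=49.0196
Node (3,1) S=43.1223: V=(p*·50.0000+(1−p*)·50.0000)/1.02=49.0196; Δ=(50.0000−50.0000)/(51.3155−31.4793)=0.0000; B=V−Δ·S=49.0196
Node (3,2) S=70.2952: V=(p*·0.0000+(1−p*)·50.0000)/1.02=18.1159; Δ=(0.0000−50.0000)/(83.6513−51.3155)=-1.5463; B=V−Δ·S=126.8116
Node (3,3) S=114.5908: V=(p*·0.0000+(1−p*)·0.0000)/1.02=0.0000; Δ=(0.0000−0.0000)/(136.3631−83.6513)=0.0000; B=V−Δ·S=0.0000
Node (2,0) S=36.2372: V=(p*·49.0196+(1−p*)·49.0196)/1.02=48.0584; Δ=(49.0196−49.0196)/(43.1223−26.4532)=0.0000; B=V−Δ·S=48.0584
Node (2,1) S=59.0716: V=(p*·18.1159+(1−p*)·49.0196)/1.02=28.9577; Δ=(18.1159−49.0196)/(70.2952−43.1223)=-1.1373; B=V−Δ·S=96.1396
Node (2,2) S=96.2948: V=(p*·0.0000+(1−p*)·18.1159)/1.02=6.5637; Δ=(0.0000−18.1159)/(114.5908−70.2952)=-0.4090; B=V−Δ·S=45.9462
Node (1,0) S=49.6400: V=(p*·28.9577+(1−p*)·48.0584)/1.02=35.3105; Δ=(28.9577−48.0584)/(59.0716−36.2372)=-0.8365; B=V−Δ·S=76.8338
Node (1,1) S=80.9200: V=(p*·6.5637+(1−p*)·28.9577)/1.02=14.5488; Δ=(6.5637−28.9577)/(96.2948−59.0716)=-0.6016; B=V−Δ·S=63.2313
Node (0,0) S=68.0000: V=(p*·14.5488+(1−p*)·35.3105)/1.02=21.7859; Δ=(14.5488−35.3105)/(80.9200−49.6400)=-0.6637; B=V−Δ·S=66.9199
Check: Δ(0,0)·S0 + B(0,0) = 21.7859 = V0.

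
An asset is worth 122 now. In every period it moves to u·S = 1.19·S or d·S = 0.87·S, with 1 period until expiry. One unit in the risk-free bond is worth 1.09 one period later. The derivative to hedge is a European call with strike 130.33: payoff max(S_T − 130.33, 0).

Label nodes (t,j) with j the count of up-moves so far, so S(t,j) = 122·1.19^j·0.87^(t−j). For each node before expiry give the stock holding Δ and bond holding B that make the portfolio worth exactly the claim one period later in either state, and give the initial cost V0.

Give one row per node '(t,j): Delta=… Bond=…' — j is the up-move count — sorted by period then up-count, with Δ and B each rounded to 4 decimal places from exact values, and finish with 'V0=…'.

Under the risk-neutral measure, an up-move has probability p* = (R−d)/(u−d) = 0.6875 and values discount at R = 1.09.
Terminal values V(1,·): V(1,0)=0.0000, V(1,1)=14.8500
(0,0): S=122.0000. Δ = (V_up−V_dn)/(S_up−S_dn) = (14.8500−0.0000)/(145.1800−106.1400) = 0.3804. V = [p*·14.8500 + (1−p*)·0.0000]/1.09 = 9.3664. B = V − Δ·S = -37.0399.
Check: Δ(0,0)·S0 + B(0,0) = 9.3664 = V0.

(0,0): Delta=0.3804 Bond=-37.0399
V0=9.3664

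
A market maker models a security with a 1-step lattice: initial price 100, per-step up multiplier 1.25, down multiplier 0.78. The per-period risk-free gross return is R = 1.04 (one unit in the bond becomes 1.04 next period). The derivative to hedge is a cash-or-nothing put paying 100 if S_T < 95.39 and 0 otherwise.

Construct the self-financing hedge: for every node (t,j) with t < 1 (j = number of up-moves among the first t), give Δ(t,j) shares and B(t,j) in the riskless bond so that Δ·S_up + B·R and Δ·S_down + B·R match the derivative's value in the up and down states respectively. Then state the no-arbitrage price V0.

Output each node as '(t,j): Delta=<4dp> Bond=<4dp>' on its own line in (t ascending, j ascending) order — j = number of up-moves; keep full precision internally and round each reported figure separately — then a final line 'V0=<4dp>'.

(0,0): Delta=-2.1277 Bond=255.7283
V0=42.9624

The replicating-portfolio and risk-neutral prices coincide; use p* = (1.04−0.78)/(1.25−0.78) = 0.5532 for the latter.
Terminal values V(1,·): V(1,0)=100.0000, V(1,1)=0.0000
  t=0,j=0: stock 100.0000 → up 125.0000 (V=0.0000), down 78.0000 (V=100.0000). Price 42.9624; hedge Δ=-2.1277, bond B=255.7283.
Each (Δ,B) replicates both successor values, so the strategy is self-financing and V0 is arbitrage-free.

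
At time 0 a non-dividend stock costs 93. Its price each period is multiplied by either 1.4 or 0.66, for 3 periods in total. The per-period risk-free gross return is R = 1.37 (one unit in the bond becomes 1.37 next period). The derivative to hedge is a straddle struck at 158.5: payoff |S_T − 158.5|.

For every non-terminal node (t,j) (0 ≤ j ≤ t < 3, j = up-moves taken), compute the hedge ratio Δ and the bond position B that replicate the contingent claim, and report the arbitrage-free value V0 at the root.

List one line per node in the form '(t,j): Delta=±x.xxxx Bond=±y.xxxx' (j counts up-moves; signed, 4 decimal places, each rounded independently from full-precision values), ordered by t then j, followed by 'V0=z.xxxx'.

The replicating-portfolio and risk-neutral prices coincide; use p* = (1.37−0.66)/(1.4−0.66) = 0.9595 for the latter.
Terminal values V(3,·): V(3,0)=131.7629, V(3,1)=101.7849, V(3,2)=38.1952, V(3,3)=96.6920
  t=2,j=0: stock 40.5108 → up 56.7151 (V=101.7849), down 26.7371 (V=131.7629). Price 75.1826; hedge Δ=-1.0000, bond B=115.6934.
  t=2,j=1: stock 85.9320 → up 120.3048 (V=38.1952), down 56.7151 (V=101.7849). Price 29.7614; hedge Δ=-1.0000, bond B=115.6934.
  t=2,j=2: stock 182.2800 → up 255.1920 (V=96.6920), down 120.3048 (V=38.1952). Price 68.8471; hedge Δ=0.4337, bond B=-10.2026.
  t=1,j=0: stock 61.3800 → up 85.9320 (V=29.7614), down 40.5108 (V=75.1826). Price 23.0678; hedge Δ=-1.0000, bond B=84.4478.
  t=1,j=1: stock 130.2000 → up 182.2800 (V=68.8471), down 85.9320 (V=29.7614). Price 49.0967; hedge Δ=0.4057, bond B=-3.7217.
  t=0,j=0: stock 93.0000 → up 130.2000 (V=49.0967), down 61.3800 (V=23.0678). Price 35.0668; hedge Δ=0.3782, bond B=-0.1075.
Check: Δ(0,0)·S0 + B(0,0) = 35.0668 = V0.

(0,0): Delta=0.3782 Bond=-0.1075
(1,0): Delta=-1.0000 Bond=84.4478
(1,1): Delta=0.4057 Bond=-3.7217
(2,0): Delta=-1.0000 Bond=115.6934
(2,1): Delta=-1.0000 Bond=115.6934
(2,2): Delta=0.4337 Bond=-10.2026
V0=35.0668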